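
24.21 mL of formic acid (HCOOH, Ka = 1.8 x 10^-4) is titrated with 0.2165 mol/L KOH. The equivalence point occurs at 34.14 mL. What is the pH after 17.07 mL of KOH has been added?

3.74

17.07 mL is exactly half the equivalence volume (34.14/2), i.e. the half-equivalence point.
There, n(HA) = n(A^-), so pH = pKa = -log(1.8 x 10^-4) = 3.74.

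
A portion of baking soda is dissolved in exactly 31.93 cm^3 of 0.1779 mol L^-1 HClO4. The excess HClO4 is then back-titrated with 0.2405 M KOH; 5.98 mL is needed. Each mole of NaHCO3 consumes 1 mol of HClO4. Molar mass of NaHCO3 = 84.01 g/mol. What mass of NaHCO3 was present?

0.356 g

Total n(HClO4) added = 0.1779 x 0.03193 = 0.005680 mol.
n(KOH) used = 0.2405 x 0.005980 = 0.001438 mol, which equals the excess n(HClO4).
So n(HClO4) consumed by the sample = 0.005680 - 0.001438 = 0.004242 mol.
n(NaHCO3) = 0.004242 / 1 = 0.004242 mol.
mass = 0.004242 mol x 84.01 g/mol = 0.356 g.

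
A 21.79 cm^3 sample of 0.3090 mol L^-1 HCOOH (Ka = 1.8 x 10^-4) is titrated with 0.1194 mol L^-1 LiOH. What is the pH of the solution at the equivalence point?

n(HCOOH) = 0.3090 x 0.02179 = 0.006733 mol; V(LiOH) at equivalence = 0.006733/0.1194 = 0.05639 L.
At equivalence all the acid is converted to HCOO-; total volume = 0.02179 + 0.05639 = 0.07818 L, so [HCOO-] = 0.006733/0.07818 = 0.08612 M.
Kb = Kw/Ka = 1.0e-14 / 1.8 x 10^-4 = 5.56e-11.
[OH^-] = sqrt(Kb x [HCOO-]) = sqrt(5.56e-11 x 0.08612) = 2.19e-6 M.
pOH = 5.66, so pH = 14.00 - 5.66 = 8.34.

8.34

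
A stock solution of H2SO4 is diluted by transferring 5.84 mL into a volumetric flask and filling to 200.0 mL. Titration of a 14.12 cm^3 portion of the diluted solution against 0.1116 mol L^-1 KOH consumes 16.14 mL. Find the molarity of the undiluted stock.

n(KOH) = 0.1116 x 0.01614 = 0.001801 mol.
n(H2SO4) in the aliquot = 0.001801 x 1/2 = 0.0009006 mol.
[diluted H2SO4] = 0.0009006 / 0.01412 = 0.06378 M.
Dilution factor = 200.0/5.840 = 34.25, so [stock] = 0.06378 x 34.25 = 2.18 M.

2.18 M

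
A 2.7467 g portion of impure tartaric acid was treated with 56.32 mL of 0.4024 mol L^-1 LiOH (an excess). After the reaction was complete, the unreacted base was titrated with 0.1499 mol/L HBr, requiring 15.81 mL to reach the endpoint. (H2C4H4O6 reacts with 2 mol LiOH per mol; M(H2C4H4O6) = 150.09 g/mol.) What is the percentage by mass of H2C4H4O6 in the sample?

55.4%

Total n(LiOH) added = 0.4024 x 0.05632 = 0.02266 mol.
n(HBr) used = 0.1499 x 0.01581 = 0.002370 mol, which equals the excess n(LiOH).
So n(LiOH) consumed by the sample = 0.02266 - 0.002370 = 0.02029 mol.
n(H2C4H4O6) = 0.02029 / 2 = 0.01015 mol.
mass H2C4H4O6 = 0.01015 x 150.09 = 1.523 g, so %H2C4H4O6 = 1.523/2.7467 x 100 = 55.4%.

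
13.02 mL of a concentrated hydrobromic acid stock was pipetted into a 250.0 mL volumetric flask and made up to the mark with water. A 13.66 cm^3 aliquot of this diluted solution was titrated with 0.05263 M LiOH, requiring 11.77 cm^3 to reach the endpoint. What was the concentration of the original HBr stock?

0.871 M

n(LiOH) = 0.05263 x 0.01177 = 0.0006195 mol.
n(HBr) in the aliquot = 0.0006195 mol.
[diluted HBr] = 0.0006195 / 0.01366 = 0.04535 M.
Dilution factor = 250.0/13.02 = 19.20, so [stock] = 0.04535 x 19.20 = 0.871 M.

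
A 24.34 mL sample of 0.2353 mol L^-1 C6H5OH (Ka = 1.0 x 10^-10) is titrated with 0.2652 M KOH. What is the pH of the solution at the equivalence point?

n(C6H5OH) = 0.2353 x 0.02434 = 0.005727 mol; V(KOH) at equivalence = 0.005727/0.2652 = 0.02160 L.
At equivalence all the acid is converted to C6H5O-; total volume = 0.02434 + 0.02160 = 0.04594 L, so [C6H5O-] = 0.005727/0.04594 = 0.1247 M.
Kb = Kw/Ka = 1.0e-14 / 1.0 x 10^-10 = 0.000100.
[OH^-] = sqrt(Kb x [C6H5O-]) = sqrt(0.000100 x 0.1247) = 0.00353 M.
pOH = 2.45, so pH = 14.00 - 2.45 = 11.55.

11.55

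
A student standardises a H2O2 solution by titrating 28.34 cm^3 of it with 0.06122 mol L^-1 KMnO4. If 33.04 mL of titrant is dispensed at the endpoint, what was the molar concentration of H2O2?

n(KMnO4) = 0.06122 x 0.03304 = 0.002023 mol.
From the balanced equation, 2 mol KMnO4 reacts with 5 mol H2O2, so n(H2O2) = 0.002023 x 5/2 = 0.005057 mol.
[H2O2] = 0.005057 / 0.02834 L = 0.178 M.

0.178 M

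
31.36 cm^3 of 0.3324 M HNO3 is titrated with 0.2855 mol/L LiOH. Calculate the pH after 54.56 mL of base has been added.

12.78

n(acid) = 0.3324 x 0.03136 = 0.01042 mol; n(LiOH) added = 0.2855 x 0.05456 = 0.01558 mol.
Base is in excess by 0.01558 - 0.01042 = 0.005153 mol in a total volume of 0.08592 L.
[OH^-] = 0.005153/0.08592 = 0.05997 M, so pOH = 1.22 and pH = 14.00 - 1.22 = 12.78.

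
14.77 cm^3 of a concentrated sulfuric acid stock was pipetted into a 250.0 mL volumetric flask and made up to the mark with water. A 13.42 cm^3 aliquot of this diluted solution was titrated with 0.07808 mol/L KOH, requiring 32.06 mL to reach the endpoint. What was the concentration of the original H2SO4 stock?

n(KOH) = 0.07808 x 0.03206 = 0.002503 mol.
n(H2SO4) in the aliquot = 0.002503 x 1/2 = 0.001252 mol.
[diluted H2SO4] = 0.001252 / 0.01342 = 0.09327 M.
Dilution factor = 250.0/14.77 = 16.93, so [stock] = 0.09327 x 16.93 = 1.58 M.

1.58 M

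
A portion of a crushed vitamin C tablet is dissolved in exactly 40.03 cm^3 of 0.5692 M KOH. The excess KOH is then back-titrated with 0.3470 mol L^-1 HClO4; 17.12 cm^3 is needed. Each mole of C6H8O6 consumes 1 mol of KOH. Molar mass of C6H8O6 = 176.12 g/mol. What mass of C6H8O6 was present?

Total n(KOH) added = 0.5692 x 0.04003 = 0.02279 mol.
n(HClO4) used = 0.3470 x 0.01712 = 0.005941 mol, which equals the excess n(KOH).
So n(KOH) consumed by the sample = 0.02279 - 0.005941 = 0.01684 mol.
n(C6H8O6) = 0.01684 / 1 = 0.01684 mol.
mass = 0.01684 mol x 176.12 g/mol = 2.97 g.

2.97 g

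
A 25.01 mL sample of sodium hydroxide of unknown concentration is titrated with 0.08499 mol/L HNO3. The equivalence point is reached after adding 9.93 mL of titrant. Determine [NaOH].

0.0337 M

n(HNO3) delivered = 0.08499 x 0.009930 = 0.0008440 mol.
For a 1:1 reaction, n(NaOH) = 0.0008440 mol.
[NaOH] = 0.0008440 mol / 0.02501 L = 0.0337 M.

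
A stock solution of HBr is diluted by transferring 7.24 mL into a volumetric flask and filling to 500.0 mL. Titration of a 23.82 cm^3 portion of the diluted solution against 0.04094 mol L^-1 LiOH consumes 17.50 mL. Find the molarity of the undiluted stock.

2.08 M

n(LiOH) = 0.04094 x 0.01750 = 0.0007164 mol.
n(HBr) in the aliquot = 0.0007164 mol.
[diluted HBr] = 0.0007164 / 0.02382 = 0.03008 M.
Dilution factor = 500.0/7.240 = 69.06, so [stock] = 0.03008 x 69.06 = 2.08 M.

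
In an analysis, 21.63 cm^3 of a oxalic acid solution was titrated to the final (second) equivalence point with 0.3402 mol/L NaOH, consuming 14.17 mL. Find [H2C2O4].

n(NaOH) = 0.3402 x 0.01417 = 0.004821 mol.
At the final (second) equivalence point, 2 mol OH^- react per mol H2C2O4, so n(H2C2O4) = 0.004821 / 2 = 0.002410 mol.
[H2C2O4] = 0.002410 / 0.02163 L = 0.111 M.

0.111 M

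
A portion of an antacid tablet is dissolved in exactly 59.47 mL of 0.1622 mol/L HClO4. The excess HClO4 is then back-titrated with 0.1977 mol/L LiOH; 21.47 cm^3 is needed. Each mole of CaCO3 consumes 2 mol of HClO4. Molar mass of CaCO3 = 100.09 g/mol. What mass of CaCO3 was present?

0.270 g

Total n(HClO4) added = 0.1622 x 0.05947 = 0.009646 mol.
n(LiOH) used = 0.1977 x 0.02147 = 0.004245 mol, which equals the excess n(HClO4).
So n(HClO4) consumed by the sample = 0.009646 - 0.004245 = 0.005401 mol.
n(CaCO3) = 0.005401 / 2 = 0.002701 mol.
mass = 0.002701 mol x 100.09 g/mol = 0.270 g.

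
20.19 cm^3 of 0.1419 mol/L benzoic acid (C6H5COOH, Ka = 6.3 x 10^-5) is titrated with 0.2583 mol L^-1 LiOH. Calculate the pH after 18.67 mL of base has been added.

12.70

n(acid) = 0.1419 x 0.02019 = 0.002865 mol; n(LiOH) added = 0.2583 x 0.01867 = 0.004822 mol.
Base is in excess by 0.004822 - 0.002865 = 0.001957 mol in a total volume of 0.03886 L.
[OH^-] = 0.001957/0.03886 = 0.05037 M, so pOH = 1.30 and pH = 14.00 - 1.30 = 12.70.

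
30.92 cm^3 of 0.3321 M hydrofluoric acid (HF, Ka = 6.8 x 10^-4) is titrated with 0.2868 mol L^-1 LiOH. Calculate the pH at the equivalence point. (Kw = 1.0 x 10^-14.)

n(HF) = 0.3321 x 0.03092 = 0.01027 mol; V(LiOH) at equivalence = 0.01027/0.2868 = 0.03580 L.
At equivalence all the acid is converted to F-; total volume = 0.03092 + 0.03580 = 0.06672 L, so [F-] = 0.01027/0.06672 = 0.1539 M.
Kb = Kw/Ka = 1.0e-14 / 6.8 x 10^-4 = 1.47e-11.
[OH^-] = sqrt(Kb x [F-]) = sqrt(1.47e-11 x 0.1539) = 1.50e-6 M.
pOH = 5.82, so pH = 14.00 - 5.82 = 8.18.

8.18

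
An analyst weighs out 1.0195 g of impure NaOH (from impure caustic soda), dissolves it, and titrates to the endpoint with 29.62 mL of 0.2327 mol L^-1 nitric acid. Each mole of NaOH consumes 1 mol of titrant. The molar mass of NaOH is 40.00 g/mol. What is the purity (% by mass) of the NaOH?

27.0%

n(HNO3) = 0.2327 x 0.02962 = 0.006893 mol.
n(NaOH) = 0.006893 / 1 = 0.006893 mol.
mass of NaOH = 0.006893 x 40.00 = 0.2757 g.
% purity = 0.2757 / 1.0195 x 100 = 27.0%.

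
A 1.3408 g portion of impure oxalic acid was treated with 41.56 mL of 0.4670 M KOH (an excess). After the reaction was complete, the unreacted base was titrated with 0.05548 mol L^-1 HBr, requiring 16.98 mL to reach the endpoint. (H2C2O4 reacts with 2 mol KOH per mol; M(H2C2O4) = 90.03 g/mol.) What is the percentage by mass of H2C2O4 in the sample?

Total n(KOH) added = 0.4670 x 0.04156 = 0.01941 mol.
n(HBr) used = 0.05548 x 0.01698 = 0.0009421 mol, which equals the excess n(KOH).
So n(KOH) consumed by the sample = 0.01941 - 0.0009421 = 0.01847 mol.
n(H2C2O4) = 0.01847 / 2 = 0.009233 mol.
mass H2C2O4 = 0.009233 x 90.03 = 0.8313 g, so %H2C2O4 = 0.8313/1.3408 x 100 = 62.0%.

62.0%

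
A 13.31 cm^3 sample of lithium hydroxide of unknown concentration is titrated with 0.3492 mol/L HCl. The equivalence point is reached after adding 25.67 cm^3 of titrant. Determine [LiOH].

0.673 M

n(HCl) delivered = 0.3492 x 0.02567 = 0.008964 mol.
For a 1:1 reaction, n(LiOH) = 0.008964 mol.
[LiOH] = 0.008964 mol / 0.01331 L = 0.673 M.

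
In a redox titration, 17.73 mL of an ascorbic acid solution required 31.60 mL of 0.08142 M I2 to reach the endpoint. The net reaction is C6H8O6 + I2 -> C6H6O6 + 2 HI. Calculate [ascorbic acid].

0.145 M

n(I2) = 0.08142 x 0.03160 = 0.002573 mol.
From the balanced equation, 1 mol I2 reacts with 1 mol ascorbic acid, so n(ascorbic acid) = 0.002573 x 1/1 = 0.002573 mol.
[ascorbic acid] = 0.002573 / 0.01773 L = 0.145 M.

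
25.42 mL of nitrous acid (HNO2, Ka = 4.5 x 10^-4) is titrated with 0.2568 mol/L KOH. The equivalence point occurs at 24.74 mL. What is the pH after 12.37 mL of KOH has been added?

3.35

12.37 mL is exactly half the equivalence volume (24.74/2), i.e. the half-equivalence point.
There, n(HA) = n(A^-), so pH = pKa = -log(4.5 x 10^-4) = 3.35.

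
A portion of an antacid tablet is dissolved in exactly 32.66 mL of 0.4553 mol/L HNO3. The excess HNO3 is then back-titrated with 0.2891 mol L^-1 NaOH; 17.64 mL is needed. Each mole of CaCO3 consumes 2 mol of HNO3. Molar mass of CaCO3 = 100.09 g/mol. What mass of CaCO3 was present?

Total n(HNO3) added = 0.4553 x 0.03266 = 0.01487 mol.
n(NaOH) used = 0.2891 x 0.01764 = 0.005100 mol, which equals the excess n(HNO3).
So n(HNO3) consumed by the sample = 0.01487 - 0.005100 = 0.009770 mol.
n(CaCO3) = 0.009770 / 2 = 0.004885 mol.
mass = 0.004885 mol x 100.09 g/mol = 0.489 g.

0.489 g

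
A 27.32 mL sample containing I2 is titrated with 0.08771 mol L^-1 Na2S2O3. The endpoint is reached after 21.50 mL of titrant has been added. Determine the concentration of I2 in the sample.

n(Na2S2O3) = 0.08771 x 0.02150 = 0.001886 mol.
From the balanced equation, 2 mol Na2S2O3 reacts with 1 mol I2, so n(I2) = 0.001886 x 1/2 = 0.0009429 mol.
[I2] = 0.0009429 / 0.02732 L = 0.0345 M.

0.0345 M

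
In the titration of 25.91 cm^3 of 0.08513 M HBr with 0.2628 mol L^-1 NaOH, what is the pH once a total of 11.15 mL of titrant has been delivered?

12.29

n(acid) = 0.08513 x 0.02591 = 0.002206 mol; n(NaOH) added = 0.2628 x 0.01115 = 0.002930 mol.
Base is in excess by 0.002930 - 0.002206 = 0.0007245 mol in a total volume of 0.03706 L.
[OH^-] = 0.0007245/0.03706 = 0.01955 M, so pOH = 1.71 and pH = 14.00 - 1.71 = 12.29.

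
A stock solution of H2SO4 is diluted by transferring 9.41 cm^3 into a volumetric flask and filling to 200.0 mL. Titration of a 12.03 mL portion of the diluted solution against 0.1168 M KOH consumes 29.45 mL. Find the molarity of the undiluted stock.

n(KOH) = 0.1168 x 0.02945 = 0.003440 mol.
n(H2SO4) in the aliquot = 0.003440 x 1/2 = 0.001720 mol.
[diluted H2SO4] = 0.001720 / 0.01203 = 0.1430 M.
Dilution factor = 200.0/9.410 = 21.25, so [stock] = 0.1430 x 21.25 = 3.04 M.

3.04 M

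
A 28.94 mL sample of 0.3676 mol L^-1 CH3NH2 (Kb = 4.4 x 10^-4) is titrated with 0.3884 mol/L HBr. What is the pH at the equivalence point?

n(CH3NH2) = 0.3676 x 0.02894 = 0.01064 mol; V(HBr) at equivalence = 0.01064/0.3884 = 0.02739 L.
At equivalence the base is fully converted to CH3NH3+; total volume = 0.05633 L, so [CH3NH3+] = 0.01064/0.05633 = 0.1889 M.
Ka(CH3NH3+) = Kw/Kb = 1.0e-14 / 4.4 x 10^-4 = 2.27e-11.
[H^+] = sqrt(Ka x [CH3NH3+]) = sqrt(2.27e-11 x 0.1889) = 2.07e-6 M.
pH = -log(2.07e-6) = 5.68.

5.68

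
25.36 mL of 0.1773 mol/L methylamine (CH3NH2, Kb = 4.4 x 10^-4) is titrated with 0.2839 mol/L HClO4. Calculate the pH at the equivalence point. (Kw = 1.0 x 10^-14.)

n(CH3NH2) = 0.1773 x 0.02536 = 0.004496 mol; V(HClO4) at equivalence = 0.004496/0.2839 = 0.01584 L.
At equivalence the base is fully converted to CH3NH3+; total volume = 0.04120 L, so [CH3NH3+] = 0.004496/0.04120 = 0.1091 M.
Ka(CH3NH3+) = Kw/Kb = 1.0e-14 / 4.4 x 10^-4 = 2.27e-11.
[H^+] = sqrt(Ka x [CH3NH3+]) = sqrt(2.27e-11 x 0.1091) = 1.57e-6 M.
pH = -log(1.57e-6) = 5.80.

5.80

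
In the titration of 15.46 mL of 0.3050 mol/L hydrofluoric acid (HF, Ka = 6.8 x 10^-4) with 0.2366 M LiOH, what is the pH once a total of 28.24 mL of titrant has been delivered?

n(acid) = 0.3050 x 0.01546 = 0.004715 mol; n(LiOH) added = 0.2366 x 0.02824 = 0.006682 mol.
Base is in excess by 0.006682 - 0.004715 = 0.001966 mol in a total volume of 0.04370 L.
[OH^-] = 0.001966/0.04370 = 0.04500 M, so pOH = 1.35 and pH = 14.00 - 1.35 = 12.65.

12.65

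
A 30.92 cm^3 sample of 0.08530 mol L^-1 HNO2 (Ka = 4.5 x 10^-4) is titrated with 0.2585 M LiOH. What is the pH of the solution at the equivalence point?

8.08

n(HNO2) = 0.08530 x 0.03092 = 0.002637 mol; V(LiOH) at equivalence = 0.002637/0.2585 = 0.01020 L.
At equivalence all the acid is converted to NO2-; total volume = 0.03092 + 0.01020 = 0.04112 L, so [NO2-] = 0.002637/0.04112 = 0.06414 M.
Kb = Kw/Ka = 1.0e-14 / 4.5 x 10^-4 = 2.22e-11.
[OH^-] = sqrt(Kb x [NO2-]) = sqrt(2.22e-11 x 0.06414) = 1.19e-6 M.
pOH = 5.92, so pH = 14.00 - 5.92 = 8.08.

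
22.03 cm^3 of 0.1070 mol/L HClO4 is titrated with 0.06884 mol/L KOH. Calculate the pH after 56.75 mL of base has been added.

n(acid) = 0.1070 x 0.02203 = 0.002357 mol; n(KOH) added = 0.06884 x 0.05675 = 0.003907 mol.
Base is in excess by 0.003907 - 0.002357 = 0.001549 mol in a total volume of 0.07878 L.
[OH^-] = 0.001549/0.07878 = 0.01967 M, so pOH = 1.71 and pH = 14.00 - 1.71 = 12.29.

12.29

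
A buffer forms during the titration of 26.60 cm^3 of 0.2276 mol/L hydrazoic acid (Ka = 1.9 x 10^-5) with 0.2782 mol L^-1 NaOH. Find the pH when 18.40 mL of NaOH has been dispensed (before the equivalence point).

Initial n(HN3) = 0.2276 x 0.02660 = 0.006054 mol.
n(NaOH) added = 0.2782 x 0.01840 = 0.005119 mol, converting that many moles of HN3 to N3-.
Remaining n(HN3) = 0.0009353 mol; n(N3-) = 0.005119 mol.
By Henderson-Hasselbalch, pH = pKa + log([A^-]/[HA]) = 4.72 + log(0.005119/0.0009353) = 4.72 + (+0.74) = 5.46.

5.46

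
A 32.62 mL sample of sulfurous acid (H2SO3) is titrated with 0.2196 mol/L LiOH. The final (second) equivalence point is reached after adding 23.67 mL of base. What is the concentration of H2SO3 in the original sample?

n(LiOH) = 0.2196 x 0.02367 = 0.005198 mol.
At the final (second) equivalence point, 2 mol OH^- react per mol H2SO3, so n(H2SO3) = 0.005198 / 2 = 0.002599 mol.
[H2SO3] = 0.002599 / 0.03262 L = 0.0797 M.

0.0797 M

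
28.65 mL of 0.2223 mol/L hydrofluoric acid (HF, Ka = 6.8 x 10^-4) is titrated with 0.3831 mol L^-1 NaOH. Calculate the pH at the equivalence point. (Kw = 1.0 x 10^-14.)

8.16

n(HF) = 0.2223 x 0.02865 = 0.006369 mol; V(NaOH) at equivalence = 0.006369/0.3831 = 0.01662 L.
At equivalence all the acid is converted to F-; total volume = 0.02865 + 0.01662 = 0.04527 L, so [F-] = 0.006369/0.04527 = 0.1407 M.
Kb = Kw/Ka = 1.0e-14 / 6.8 x 10^-4 = 1.47e-11.
[OH^-] = sqrt(Kb x [F-]) = sqrt(1.47e-11 x 0.1407) = 1.44e-6 M.
pOH = 5.84, so pH = 14.00 - 5.84 = 8.16.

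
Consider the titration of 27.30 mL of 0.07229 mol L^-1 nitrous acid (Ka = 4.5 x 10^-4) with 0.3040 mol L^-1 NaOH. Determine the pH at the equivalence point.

n(HNO2) = 0.07229 x 0.02730 = 0.001974 mol; V(NaOH) at equivalence = 0.001974/0.3040 = 0.006492 L.
At equivalence all the acid is converted to NO2-; total volume = 0.02730 + 0.006492 = 0.03379 L, so [NO2-] = 0.001974/0.03379 = 0.05840 M.
Kb = Kw/Ka = 1.0e-14 / 4.5 x 10^-4 = 2.22e-11.
[OH^-] = sqrt(Kb x [NO2-]) = sqrt(2.22e-11 x 0.05840) = 1.14e-6 M.
pOH = 5.94, so pH = 14.00 - 5.94 = 8.06.

8.06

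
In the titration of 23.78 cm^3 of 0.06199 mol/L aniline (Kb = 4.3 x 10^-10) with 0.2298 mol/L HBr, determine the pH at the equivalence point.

n(C6H5NH2) = 0.06199 x 0.02378 = 0.001474 mol; V(HBr) at equivalence = 0.001474/0.2298 = 0.006415 L.
At equivalence the base is fully converted to C6H5NH3+; total volume = 0.03019 L, so [C6H5NH3+] = 0.001474/0.03019 = 0.04882 M.
Ka(C6H5NH3+) = Kw/Kb = 1.0e-14 / 4.3 x 10^-10 = 2.33e-5.
[H^+] = sqrt(Ka x [C6H5NH3+]) = sqrt(2.33e-5 x 0.04882) = 0.00107 M.
pH = -log(0.00107) = 2.97.

2.97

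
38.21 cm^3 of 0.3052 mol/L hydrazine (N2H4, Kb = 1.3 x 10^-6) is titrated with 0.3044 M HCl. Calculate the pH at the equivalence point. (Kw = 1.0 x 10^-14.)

4.47

n(N2H4) = 0.3052 x 0.03821 = 0.01166 mol; V(HCl) at equivalence = 0.01166/0.3044 = 0.03831 L.
At equivalence the base is fully converted to N2H5+; total volume = 0.07652 L, so [N2H5+] = 0.01166/0.07652 = 0.1524 M.
Ka(N2H5+) = Kw/Kb = 1.0e-14 / 1.3 x 10^-6 = 7.69e-9.
[H^+] = sqrt(Ka x [N2H5+]) = sqrt(7.69e-9 x 0.1524) = 3.42e-5 M.
pH = -log(3.42e-5) = 4.47.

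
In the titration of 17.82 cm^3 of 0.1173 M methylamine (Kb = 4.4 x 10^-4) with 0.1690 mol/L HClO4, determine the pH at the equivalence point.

n(CH3NH2) = 0.1173 x 0.01782 = 0.002090 mol; V(HClO4) at equivalence = 0.002090/0.1690 = 0.01237 L.
At equivalence the base is fully converted to CH3NH3+; total volume = 0.03019 L, so [CH3NH3+] = 0.002090/0.03019 = 0.06924 M.
Ka(CH3NH3+) = Kw/Kb = 1.0e-14 / 4.4 x 10^-4 = 2.27e-11.
[H^+] = sqrt(Ka x [CH3NH3+]) = sqrt(2.27e-11 x 0.06924) = 1.25e-6 M.
pH = -log(1.25e-6) = 5.90.

5.90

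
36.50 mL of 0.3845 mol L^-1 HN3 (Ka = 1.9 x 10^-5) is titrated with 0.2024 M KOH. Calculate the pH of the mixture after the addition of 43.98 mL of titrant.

Initial n(HN3) = 0.3845 x 0.03650 = 0.01403 mol.
n(KOH) added = 0.2024 x 0.04398 = 0.008902 mol, converting that many moles of HN3 to N3-.
Remaining n(HN3) = 0.005133 mol; n(N3-) = 0.008902 mol.
By Henderson-Hasselbalch, pH = pKa + log([A^-]/[HA]) = 4.72 + log(0.008902/0.005133) = 4.72 + (+0.24) = 4.96.

4.96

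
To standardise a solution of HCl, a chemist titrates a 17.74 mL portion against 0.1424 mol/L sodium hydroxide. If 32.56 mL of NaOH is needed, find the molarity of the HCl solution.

n(NaOH) delivered = 0.1424 x 0.03256 = 0.004637 mol.
For a 1:1 reaction, n(HCl) = 0.004637 mol.
[HCl] = 0.004637 mol / 0.01774 L = 0.261 M.

0.261 M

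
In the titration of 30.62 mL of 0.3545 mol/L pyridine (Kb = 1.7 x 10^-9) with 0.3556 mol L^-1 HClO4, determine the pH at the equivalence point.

n(C5H5N) = 0.3545 x 0.03062 = 0.01085 mol; V(HClO4) at equivalence = 0.01085/0.3556 = 0.03053 L.
At equivalence the base is fully converted to C5H5NH+; total volume = 0.06115 L, so [C5H5NH+] = 0.01085/0.06115 = 0.1775 M.
Ka(C5H5NH+) = Kw/Kb = 1.0e-14 / 1.7 x 10^-9 = 5.88e-6.
[H^+] = sqrt(Ka x [C5H5NH+]) = sqrt(5.88e-6 x 0.1775) = 0.00102 M.
pH = -log(0.00102) = 2.99.

2.99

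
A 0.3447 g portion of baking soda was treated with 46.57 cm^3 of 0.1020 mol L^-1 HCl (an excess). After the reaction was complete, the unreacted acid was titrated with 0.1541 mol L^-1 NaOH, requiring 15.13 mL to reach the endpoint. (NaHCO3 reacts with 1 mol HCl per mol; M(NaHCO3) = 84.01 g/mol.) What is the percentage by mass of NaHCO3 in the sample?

Total n(HCl) added = 0.1020 x 0.04657 = 0.004750 mol.
n(NaOH) used = 0.1541 x 0.01513 = 0.002332 mol, which equals the excess n(HCl).
So n(HCl) consumed by the sample = 0.004750 - 0.002332 = 0.002419 mol.
n(NaHCO3) = 0.002419 / 1 = 0.002419 mol.
mass NaHCO3 = 0.002419 x 84.01 = 0.2032 g, so %NaHCO3 = 0.2032/0.3447 x 100 = 58.9%.

58.9%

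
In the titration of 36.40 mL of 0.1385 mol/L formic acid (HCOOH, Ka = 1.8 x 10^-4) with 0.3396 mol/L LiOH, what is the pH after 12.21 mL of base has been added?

Initial n(HCOOH) = 0.1385 x 0.03640 = 0.005041 mol.
n(LiOH) added = 0.3396 x 0.01221 = 0.004147 mol, converting that many moles of HCOOH to HCOO-.
Remaining n(HCOOH) = 0.0008949 mol; n(HCOO-) = 0.004147 mol.
By Henderson-Hasselbalch, pH = pKa + log([A^-]/[HA]) = 3.74 + log(0.004147/0.0008949) = 3.74 + (+0.67) = 4.41.

4.41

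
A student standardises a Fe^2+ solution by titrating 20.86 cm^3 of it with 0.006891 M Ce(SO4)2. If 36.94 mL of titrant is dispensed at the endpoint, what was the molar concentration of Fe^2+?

0.0122 M

n(Ce(SO4)2) = 0.006891 x 0.03694 = 0.0002546 mol.
From the balanced equation, 1 mol Ce(SO4)2 reacts with 1 mol Fe^2+, so n(Fe^2+) = 0.0002546 x 1/1 = 0.0002546 mol.
[Fe^2+] = 0.0002546 / 0.02086 L = 0.0122 M.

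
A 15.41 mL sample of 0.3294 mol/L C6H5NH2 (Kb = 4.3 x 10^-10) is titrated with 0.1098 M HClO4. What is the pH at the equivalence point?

2.86

n(C6H5NH2) = 0.3294 x 0.01541 = 0.005076 mol; V(HClO4) at equivalence = 0.005076/0.1098 = 0.04623 L.
At equivalence the base is fully converted to C6H5NH3+; total volume = 0.06164 L, so [C6H5NH3+] = 0.005076/0.06164 = 0.08235 M.
Ka(C6H5NH3+) = Kw/Kb = 1.0e-14 / 4.3 x 10^-10 = 2.33e-5.
[H^+] = sqrt(Ka x [C6H5NH3+]) = sqrt(2.33e-5 x 0.08235) = 0.00138 M.
pH = -log(0.00138) = 2.86.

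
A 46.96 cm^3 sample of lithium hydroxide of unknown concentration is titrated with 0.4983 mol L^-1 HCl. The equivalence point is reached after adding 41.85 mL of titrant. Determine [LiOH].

0.444 M

n(HCl) delivered = 0.4983 x 0.04185 = 0.02085 mol.
For a 1:1 reaction, n(LiOH) = 0.02085 mol.
[LiOH] = 0.02085 mol / 0.04696 L = 0.444 M.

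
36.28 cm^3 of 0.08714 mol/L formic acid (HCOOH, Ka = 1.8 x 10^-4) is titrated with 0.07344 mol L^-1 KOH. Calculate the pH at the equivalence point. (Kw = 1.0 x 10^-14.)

8.17

n(HCOOH) = 0.08714 x 0.03628 = 0.003161 mol; V(KOH) at equivalence = 0.003161/0.07344 = 0.04305 L.
At equivalence all the acid is converted to HCOO-; total volume = 0.03628 + 0.04305 = 0.07933 L, so [HCOO-] = 0.003161/0.07933 = 0.03985 M.
Kb = Kw/Ka = 1.0e-14 / 1.8 x 10^-4 = 5.56e-11.
[OH^-] = sqrt(Kb x [HCOO-]) = sqrt(5.56e-11 x 0.03985) = 1.49e-6 M.
pOH = 5.83, so pH = 14.00 - 5.83 = 8.17.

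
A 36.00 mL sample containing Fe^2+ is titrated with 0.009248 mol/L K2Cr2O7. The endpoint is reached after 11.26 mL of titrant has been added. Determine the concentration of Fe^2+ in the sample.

n(K2Cr2O7) = 0.009248 x 0.01126 = 0.0001041 mol.
From the balanced equation, 1 mol K2Cr2O7 reacts with 6 mol Fe^2+, so n(Fe^2+) = 0.0001041 x 6/1 = 0.0006248 mol.
[Fe^2+] = 0.0006248 / 0.03600 L = 0.0174 M.

0.0174 M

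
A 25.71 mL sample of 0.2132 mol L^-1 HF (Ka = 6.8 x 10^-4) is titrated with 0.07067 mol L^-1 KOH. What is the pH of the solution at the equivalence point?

7.95

n(HF) = 0.2132 x 0.02571 = 0.005481 mol; V(KOH) at equivalence = 0.005481/0.07067 = 0.07756 L.
At equivalence all the acid is converted to F-; total volume = 0.02571 + 0.07756 = 0.1033 L, so [F-] = 0.005481/0.1033 = 0.05308 M.
Kb = Kw/Ka = 1.0e-14 / 6.8 x 10^-4 = 1.47e-11.
[OH^-] = sqrt(Kb x [F-]) = sqrt(1.47e-11 x 0.05308) = 8.83e-7 M.
pOH = 6.05, so pH = 14.00 - 6.05 = 7.95.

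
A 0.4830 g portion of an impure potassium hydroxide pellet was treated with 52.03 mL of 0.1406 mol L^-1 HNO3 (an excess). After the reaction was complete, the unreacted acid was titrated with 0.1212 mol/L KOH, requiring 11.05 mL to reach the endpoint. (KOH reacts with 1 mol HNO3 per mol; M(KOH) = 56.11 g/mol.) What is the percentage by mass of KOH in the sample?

69.4%

Total n(HNO3) added = 0.1406 x 0.05203 = 0.007315 mol.
n(KOH) used = 0.1212 x 0.01105 = 0.001339 mol, which equals the excess n(HNO3).
So n(HNO3) consumed by the sample = 0.007315 - 0.001339 = 0.005976 mol.
n(KOH) = 0.005976 / 1 = 0.005976 mol.
mass KOH = 0.005976 x 56.11 = 0.3353 g, so %KOH = 0.3353/0.4830 x 100 = 69.4%.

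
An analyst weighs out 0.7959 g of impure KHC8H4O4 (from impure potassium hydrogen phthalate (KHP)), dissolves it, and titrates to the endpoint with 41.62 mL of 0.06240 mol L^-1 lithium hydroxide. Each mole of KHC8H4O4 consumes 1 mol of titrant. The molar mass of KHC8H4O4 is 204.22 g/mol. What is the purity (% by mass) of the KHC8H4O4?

n(LiOH) = 0.06240 x 0.04162 = 0.002597 mol.
n(KHC8H4O4) = 0.002597 / 1 = 0.002597 mol.
mass of KHC8H4O4 = 0.002597 x 204.22 = 0.5304 g.
% purity = 0.5304 / 0.7959 x 100 = 66.6%.

66.6%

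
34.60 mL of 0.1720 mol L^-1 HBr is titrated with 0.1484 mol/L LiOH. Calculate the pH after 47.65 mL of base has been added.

n(acid) = 0.1720 x 0.03460 = 0.005951 mol; n(LiOH) added = 0.1484 x 0.04765 = 0.007071 mol.
Base is in excess by 0.007071 - 0.005951 = 0.001120 mol in a total volume of 0.08225 L.
[OH^-] = 0.001120/0.08225 = 0.01362 M, so pOH = 1.87 and pH = 14.00 - 1.87 = 12.13.

12.13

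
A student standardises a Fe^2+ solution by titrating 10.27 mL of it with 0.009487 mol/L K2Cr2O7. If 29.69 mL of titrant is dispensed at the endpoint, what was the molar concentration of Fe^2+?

n(K2Cr2O7) = 0.009487 x 0.02969 = 0.0002817 mol.
From the balanced equation, 1 mol K2Cr2O7 reacts with 6 mol Fe^2+, so n(Fe^2+) = 0.0002817 x 6/1 = 0.001690 mol.
[Fe^2+] = 0.001690 / 0.01027 L = 0.165 M.

0.165 M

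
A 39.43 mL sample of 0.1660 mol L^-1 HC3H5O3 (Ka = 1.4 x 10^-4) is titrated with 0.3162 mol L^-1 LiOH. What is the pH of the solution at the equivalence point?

8.45

n(HC3H5O3) = 0.1660 x 0.03943 = 0.006545 mol; V(LiOH) at equivalence = 0.006545/0.3162 = 0.02070 L.
At equivalence all the acid is converted to C3H5O3-; total volume = 0.03943 + 0.02070 = 0.06013 L, so [C3H5O3-] = 0.006545/0.06013 = 0.1089 M.
Kb = Kw/Ka = 1.0e-14 / 1.4 x 10^-4 = 7.14e-11.
[OH^-] = sqrt(Kb x [C3H5O3-]) = sqrt(7.14e-11 x 0.1089) = 2.79e-6 M.
pOH = 5.55, so pH = 14.00 - 5.55 = 8.45.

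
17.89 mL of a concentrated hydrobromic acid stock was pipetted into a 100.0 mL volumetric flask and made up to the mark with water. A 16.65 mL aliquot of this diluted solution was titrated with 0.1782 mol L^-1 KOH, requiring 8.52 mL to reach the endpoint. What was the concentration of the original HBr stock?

n(KOH) = 0.1782 x 0.008520 = 0.001518 mol.
n(HBr) in the aliquot = 0.001518 mol.
[diluted HBr] = 0.001518 / 0.01665 = 0.09119 M.
Dilution factor = 100.0/17.89 = 5.590, so [stock] = 0.09119 x 5.590 = 0.510 M.

0.510 M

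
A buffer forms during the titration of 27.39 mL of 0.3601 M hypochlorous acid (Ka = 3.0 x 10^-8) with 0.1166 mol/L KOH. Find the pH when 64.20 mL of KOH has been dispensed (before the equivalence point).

Initial n(HClO) = 0.3601 x 0.02739 = 0.009863 mol.
n(KOH) added = 0.1166 x 0.06420 = 0.007486 mol, converting that many moles of HClO to ClO-.
Remaining n(HClO) = 0.002377 mol; n(ClO-) = 0.007486 mol.
By Henderson-Hasselbalch, pH = pKa + log([A^-]/[HA]) = 7.52 + log(0.007486/0.002377) = 7.52 + (+0.50) = 8.02.

8.02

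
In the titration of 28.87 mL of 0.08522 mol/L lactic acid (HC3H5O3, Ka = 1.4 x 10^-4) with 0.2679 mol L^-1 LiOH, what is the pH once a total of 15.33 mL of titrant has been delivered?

n(acid) = 0.08522 x 0.02887 = 0.002460 mol; n(LiOH) added = 0.2679 x 0.01533 = 0.004107 mol.
Base is in excess by 0.004107 - 0.002460 = 0.001647 mol in a total volume of 0.04420 L.
[OH^-] = 0.001647/0.04420 = 0.03725 M, so pOH = 1.43 and pH = 14.00 - 1.43 = 12.57.

12.57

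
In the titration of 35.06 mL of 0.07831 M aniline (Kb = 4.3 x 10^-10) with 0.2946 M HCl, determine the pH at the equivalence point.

2.92

n(C6H5NH2) = 0.07831 x 0.03506 = 0.002746 mol; V(HCl) at equivalence = 0.002746/0.2946 = 0.009320 L.
At equivalence the base is fully converted to C6H5NH3+; total volume = 0.04438 L, so [C6H5NH3+] = 0.002746/0.04438 = 0.06187 M.
Ka(C6H5NH3+) = Kw/Kb = 1.0e-14 / 4.3 x 10^-10 = 2.33e-5.
[H^+] = sqrt(Ka x [C6H5NH3+]) = sqrt(2.33e-5 x 0.06187) = 0.00120 M.
pH = -log(0.00120) = 2.92.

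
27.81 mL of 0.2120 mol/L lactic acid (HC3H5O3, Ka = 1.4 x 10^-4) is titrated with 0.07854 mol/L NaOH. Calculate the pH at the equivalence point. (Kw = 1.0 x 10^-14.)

n(HC3H5O3) = 0.2120 x 0.02781 = 0.005896 mol; V(NaOH) at equivalence = 0.005896/0.07854 = 0.07507 L.
At equivalence all the acid is converted to C3H5O3-; total volume = 0.02781 + 0.07507 = 0.1029 L, so [C3H5O3-] = 0.005896/0.1029 = 0.05731 M.
Kb = Kw/Ka = 1.0e-14 / 1.4 x 10^-4 = 7.14e-11.
[OH^-] = sqrt(Kb x [C3H5O3-]) = sqrt(7.14e-11 x 0.05731) = 2.02e-6 M.
pOH = 5.69, so pH = 14.00 - 5.69 = 8.31.

8.31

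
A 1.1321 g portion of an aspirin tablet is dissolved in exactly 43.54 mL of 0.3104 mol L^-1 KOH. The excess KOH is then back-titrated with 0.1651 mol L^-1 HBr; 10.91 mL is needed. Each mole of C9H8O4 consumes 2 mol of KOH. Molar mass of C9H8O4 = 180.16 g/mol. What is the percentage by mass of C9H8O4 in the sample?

93.2%

Total n(KOH) added = 0.3104 x 0.04354 = 0.01351 mol.
n(HBr) used = 0.1651 x 0.01091 = 0.001801 mol, which equals the excess n(KOH).
So n(KOH) consumed by the sample = 0.01351 - 0.001801 = 0.01171 mol.
n(C9H8O4) = 0.01171 / 2 = 0.005857 mol.
mass C9H8O4 = 0.005857 x 180.16 = 1.055 g, so %C9H8O4 = 1.055/1.1321 x 100 = 93.2%.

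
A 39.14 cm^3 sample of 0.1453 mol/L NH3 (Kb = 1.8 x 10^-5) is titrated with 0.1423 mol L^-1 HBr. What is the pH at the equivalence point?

5.20

n(NH3) = 0.1453 x 0.03914 = 0.005687 mol; V(HBr) at equivalence = 0.005687/0.1423 = 0.03997 L.
At equivalence the base is fully converted to NH4+; total volume = 0.07911 L, so [NH4+] = 0.005687/0.07911 = 0.07189 M.
Ka(NH4+) = Kw/Kb = 1.0e-14 / 1.8 x 10^-5 = 5.56e-10.
[H^+] = sqrt(Ka x [NH4+]) = sqrt(5.56e-10 x 0.07189) = 6.32e-6 M.
pH = -log(6.32e-6) = 5.20.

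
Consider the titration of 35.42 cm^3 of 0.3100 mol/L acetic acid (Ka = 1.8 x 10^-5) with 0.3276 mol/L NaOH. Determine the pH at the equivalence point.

8.97

n(CH3COOH) = 0.3100 x 0.03542 = 0.01098 mol; V(NaOH) at equivalence = 0.01098/0.3276 = 0.03352 L.
At equivalence all the acid is converted to CH3COO-; total volume = 0.03542 + 0.03352 = 0.06894 L, so [CH3COO-] = 0.01098/0.06894 = 0.1593 M.
Kb = Kw/Ka = 1.0e-14 / 1.8 x 10^-5 = 5.56e-10.
[OH^-] = sqrt(Kb x [CH3COO-]) = sqrt(5.56e-10 x 0.1593) = 9.41e-6 M.
pOH = 5.03, so pH = 14.00 - 5.03 = 8.97.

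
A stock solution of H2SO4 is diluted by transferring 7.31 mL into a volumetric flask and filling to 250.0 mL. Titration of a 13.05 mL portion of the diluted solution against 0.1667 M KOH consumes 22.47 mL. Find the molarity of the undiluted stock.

4.91 M

n(KOH) = 0.1667 x 0.02247 = 0.003746 mol.
n(H2SO4) in the aliquot = 0.003746 x 1/2 = 0.001873 mol.
[diluted H2SO4] = 0.001873 / 0.01305 = 0.1435 M.
Dilution factor = 250.0/7.310 = 34.20, so [stock] = 0.1435 x 34.20 = 4.91 M.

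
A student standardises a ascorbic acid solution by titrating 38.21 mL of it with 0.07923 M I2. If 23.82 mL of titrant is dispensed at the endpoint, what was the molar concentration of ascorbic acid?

n(I2) = 0.07923 x 0.02382 = 0.001887 mol.
From the balanced equation, 1 mol I2 reacts with 1 mol ascorbic acid, so n(ascorbic acid) = 0.001887 x 1/1 = 0.001887 mol.
[ascorbic acid] = 0.001887 / 0.03821 L = 0.0494 M.

0.0494 M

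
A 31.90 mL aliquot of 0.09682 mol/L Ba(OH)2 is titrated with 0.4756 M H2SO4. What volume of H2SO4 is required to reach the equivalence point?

n(Ba(OH)2) = 0.09682 mol/L x 0.03190 L = 0.003089 mol.
At equivalence n(H2SO4) = n(Ba(OH)2) = 0.003089 mol.
V(H2SO4) = 0.003089 / 0.4756 = 0.006494 L = 6.49 mL.

6.49 mL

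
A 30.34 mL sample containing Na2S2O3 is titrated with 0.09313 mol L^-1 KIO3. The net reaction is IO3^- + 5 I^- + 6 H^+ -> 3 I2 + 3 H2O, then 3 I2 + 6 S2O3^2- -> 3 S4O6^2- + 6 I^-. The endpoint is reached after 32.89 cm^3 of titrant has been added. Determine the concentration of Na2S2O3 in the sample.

n(KIO3) = 0.09313 x 0.03289 = 0.003063 mol.
From the balanced equation, 1 mol KIO3 reacts with 6 mol Na2S2O3, so n(Na2S2O3) = 0.003063 x 6/1 = 0.01838 mol.
[Na2S2O3] = 0.01838 / 0.03034 L = 0.606 M.

0.606 M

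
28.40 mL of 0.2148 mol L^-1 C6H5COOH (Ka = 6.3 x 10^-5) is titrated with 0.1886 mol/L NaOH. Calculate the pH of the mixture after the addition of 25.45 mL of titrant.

Initial n(C6H5COOH) = 0.2148 x 0.02840 = 0.006100 mol.
n(NaOH) added = 0.1886 x 0.02545 = 0.004800 mol, converting that many moles of C6H5COOH to C6H5COO-.
Remaining n(C6H5COOH) = 0.001300 mol; n(C6H5COO-) = 0.004800 mol.
By Henderson-Hasselbalch, pH = pKa + log([A^-]/[HA]) = 4.20 + log(0.004800/0.001300) = 4.20 + (+0.57) = 4.77.

4.77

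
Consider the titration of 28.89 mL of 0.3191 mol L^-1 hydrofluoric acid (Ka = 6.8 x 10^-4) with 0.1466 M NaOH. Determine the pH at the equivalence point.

n(HF) = 0.3191 x 0.02889 = 0.009219 mol; V(NaOH) at equivalence = 0.009219/0.1466 = 0.06288 L.
At equivalence all the acid is converted to F-; total volume = 0.02889 + 0.06288 = 0.09177 L, so [F-] = 0.009219/0.09177 = 0.1005 M.
Kb = Kw/Ka = 1.0e-14 / 6.8 x 10^-4 = 1.47e-11.
[OH^-] = sqrt(Kb x [F-]) = sqrt(1.47e-11 x 0.1005) = 1.22e-6 M.
pOH = 5.92, so pH = 14.00 - 5.92 = 8.08.

8.08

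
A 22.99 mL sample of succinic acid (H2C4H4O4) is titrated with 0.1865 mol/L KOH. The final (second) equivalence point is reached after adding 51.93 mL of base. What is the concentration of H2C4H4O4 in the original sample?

0.211 M

n(KOH) = 0.1865 x 0.05193 = 0.009685 mol.
At the final (second) equivalence point, 2 mol OH^- react per mol H2C4H4O4, so n(H2C4H4O4) = 0.009685 / 2 = 0.004842 mol.
[H2C4H4O4] = 0.004842 / 0.02299 L = 0.211 M.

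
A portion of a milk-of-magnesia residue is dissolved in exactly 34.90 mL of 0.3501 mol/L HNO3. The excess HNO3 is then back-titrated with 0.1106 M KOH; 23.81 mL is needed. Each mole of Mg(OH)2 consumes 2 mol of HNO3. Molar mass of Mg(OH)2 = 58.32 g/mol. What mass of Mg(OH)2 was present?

0.280 g

Total n(HNO3) added = 0.3501 x 0.03490 = 0.01222 mol.
n(KOH) used = 0.1106 x 0.02381 = 0.002633 mol, which equals the excess n(HNO3).
So n(HNO3) consumed by the sample = 0.01222 - 0.002633 = 0.009585 mol.
n(Mg(OH)2) = 0.009585 / 2 = 0.004793 mol.
mass = 0.004793 mol x 58.32 g/mol = 0.280 g.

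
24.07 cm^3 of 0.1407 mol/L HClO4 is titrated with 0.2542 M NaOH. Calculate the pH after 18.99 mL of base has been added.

n(acid) = 0.1407 x 0.02407 = 0.003387 mol; n(NaOH) added = 0.2542 x 0.01899 = 0.004827 mol.
Base is in excess by 0.004827 - 0.003387 = 0.001441 mol in a total volume of 0.04306 L.
[OH^-] = 0.001441/0.04306 = 0.03346 M, so pOH = 1.48 and pH = 14.00 - 1.48 = 12.52.

12.52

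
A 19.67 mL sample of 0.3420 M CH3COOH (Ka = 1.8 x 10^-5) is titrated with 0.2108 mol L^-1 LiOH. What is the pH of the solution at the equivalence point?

8.93

n(CH3COOH) = 0.3420 x 0.01967 = 0.006727 mol; V(LiOH) at equivalence = 0.006727/0.2108 = 0.03191 L.
At equivalence all the acid is converted to CH3COO-; total volume = 0.01967 + 0.03191 = 0.05158 L, so [CH3COO-] = 0.006727/0.05158 = 0.1304 M.
Kb = Kw/Ka = 1.0e-14 / 1.8 x 10^-5 = 5.56e-10.
[OH^-] = sqrt(Kb x [CH3COO-]) = sqrt(5.56e-10 x 0.1304) = 8.51e-6 M.
pOH = 5.07, so pH = 14.00 - 5.07 = 8.93.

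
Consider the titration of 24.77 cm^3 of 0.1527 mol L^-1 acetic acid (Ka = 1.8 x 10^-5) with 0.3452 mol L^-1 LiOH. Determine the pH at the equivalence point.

8.88

n(CH3COOH) = 0.1527 x 0.02477 = 0.003782 mol; V(LiOH) at equivalence = 0.003782/0.3452 = 0.01096 L.
At equivalence all the acid is converted to CH3COO-; total volume = 0.02477 + 0.01096 = 0.03573 L, so [CH3COO-] = 0.003782/0.03573 = 0.1059 M.
Kb = Kw/Ka = 1.0e-14 / 1.8 x 10^-5 = 5.56e-10.
[OH^-] = sqrt(Kb x [CH3COO-]) = sqrt(5.56e-10 x 0.1059) = 7.67e-6 M.
pOH = 5.12, so pH = 14.00 - 5.12 = 8.88.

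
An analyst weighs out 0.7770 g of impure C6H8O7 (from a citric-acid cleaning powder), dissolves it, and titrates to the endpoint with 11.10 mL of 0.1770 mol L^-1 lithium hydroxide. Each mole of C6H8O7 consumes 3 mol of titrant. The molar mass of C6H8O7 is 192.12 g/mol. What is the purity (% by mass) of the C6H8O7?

n(LiOH) = 0.1770 x 0.01110 = 0.001965 mol.
n(C6H8O7) = 0.001965 / 3 = 0.0006549 mol.
mass of C6H8O7 = 0.0006549 x 192.12 = 0.1258 g.
% purity = 0.1258 / 0.7770 x 100 = 16.2%.

16.2%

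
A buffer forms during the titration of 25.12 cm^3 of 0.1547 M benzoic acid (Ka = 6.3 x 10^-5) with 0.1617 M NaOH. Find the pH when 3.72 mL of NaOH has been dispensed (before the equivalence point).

3.46

Initial n(C6H5COOH) = 0.1547 x 0.02512 = 0.003886 mol.
n(NaOH) added = 0.1617 x 0.003720 = 0.0006015 mol, converting that many moles of C6H5COOH to C6H5COO-.
Remaining n(C6H5COOH) = 0.003285 mol; n(C6H5COO-) = 0.0006015 mol.
By Henderson-Hasselbalch, pH = pKa + log([A^-]/[HA]) = 4.20 + log(0.0006015/0.003285) = 4.20 + (-0.74) = 3.46.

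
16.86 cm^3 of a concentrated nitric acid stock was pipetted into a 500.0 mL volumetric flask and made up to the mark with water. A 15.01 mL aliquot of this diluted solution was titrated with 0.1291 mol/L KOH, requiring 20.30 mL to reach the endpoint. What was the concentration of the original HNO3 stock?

n(KOH) = 0.1291 x 0.02030 = 0.002621 mol.
n(HNO3) in the aliquot = 0.002621 mol.
[diluted HNO3] = 0.002621 / 0.01501 = 0.1746 M.
Dilution factor = 500.0/16.86 = 29.66, so [stock] = 0.1746 x 29.66 = 5.18 M.

5.18 M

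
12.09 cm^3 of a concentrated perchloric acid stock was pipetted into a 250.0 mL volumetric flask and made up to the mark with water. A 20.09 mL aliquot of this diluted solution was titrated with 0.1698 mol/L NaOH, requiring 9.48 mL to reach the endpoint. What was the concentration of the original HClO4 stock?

1.66 M

n(NaOH) = 0.1698 x 0.009480 = 0.001610 mol.
n(HClO4) in the aliquot = 0.001610 mol.
[diluted HClO4] = 0.001610 / 0.02009 = 0.08012 M.
Dilution factor = 250.0/12.09 = 20.68, so [stock] = 0.08012 x 20.68 = 1.66 M.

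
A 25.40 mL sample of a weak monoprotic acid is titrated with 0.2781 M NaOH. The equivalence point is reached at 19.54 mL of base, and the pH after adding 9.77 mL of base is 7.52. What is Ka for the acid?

9.77 mL is half of the equivalence volume, so this is the half-equivalence point where [HA] = [A^-].
At half-equivalence pH = pKa, so pKa = 7.52.
Ka = 10^(-7.52) = 3.0 x 10^-8.

3.0 x 10^-8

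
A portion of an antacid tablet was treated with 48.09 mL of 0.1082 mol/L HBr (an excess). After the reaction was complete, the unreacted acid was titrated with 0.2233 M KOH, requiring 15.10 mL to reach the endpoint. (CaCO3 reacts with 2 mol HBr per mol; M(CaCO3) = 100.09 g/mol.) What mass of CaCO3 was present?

Total n(HBr) added = 0.1082 x 0.04809 = 0.005203 mol.
n(KOH) used = 0.2233 x 0.01510 = 0.003372 mol, which equals the excess n(HBr).
So n(HBr) consumed by the sample = 0.005203 - 0.003372 = 0.001832 mol.
n(CaCO3) = 0.001832 / 2 = 0.0009158 mol.
mass = 0.0009158 mol x 100.09 g/mol = 0.0917 g.

0.0917 g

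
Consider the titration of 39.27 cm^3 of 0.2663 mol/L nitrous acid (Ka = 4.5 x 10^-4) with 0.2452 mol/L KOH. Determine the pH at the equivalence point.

8.23

n(HNO2) = 0.2663 x 0.03927 = 0.01046 mol; V(KOH) at equivalence = 0.01046/0.2452 = 0.04265 L.
At equivalence all the acid is converted to NO2-; total volume = 0.03927 + 0.04265 = 0.08192 L, so [NO2-] = 0.01046/0.08192 = 0.1277 M.
Kb = Kw/Ka = 1.0e-14 / 4.5 x 10^-4 = 2.22e-11.
[OH^-] = sqrt(Kb x [NO2-]) = sqrt(2.22e-11 x 0.1277) = 1.68e-6 M.
pOH = 5.77, so pH = 14.00 - 5.77 = 8.23.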